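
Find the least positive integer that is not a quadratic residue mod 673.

(2/673) = +1, so 2 is a residue.
(3/673) = +1, so 3 is a residue.
(4/673) = +1, so 4 is a residue.
(5/673) = −1, so 5 is the smallest positive non-residue mod 673.

5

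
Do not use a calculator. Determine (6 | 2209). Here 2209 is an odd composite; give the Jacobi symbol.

Pull out 2: since 2209 ≡ 1 (mod 8), (2/2209) = +1.
Reciprocity: 3 ≡ 3 and 2209 ≡ 1 (mod 4), so (3/2209) = +(2209/3).
Reduce top mod 3: now compute (1/3).
Reached (1/3) = 1. Collecting the sign flips along the way, the symbol is +1.

1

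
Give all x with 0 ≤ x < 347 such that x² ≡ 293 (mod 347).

41, 306

Since 347 ≡ 3 (mod 4), a square root of 293 is 293^((347+1)/4) = 293^87 mod 347.
Repeated squaring: 293^2≡140, 293^4≡168, 293^8≡117, 293^16≡156, 293^32≡46, 293^64≡34 (mod 347).
293^87 = 293^(64+16+4+2+1) ≡ 306 (mod 347).
Check: 306² = 93636 ≡ 293 (mod 347). The two roots are 41 and 306.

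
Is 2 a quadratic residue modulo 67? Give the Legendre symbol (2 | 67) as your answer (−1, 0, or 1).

-1

Euler's criterion: (2/67) ≡ 2^33 (mod 67).
2^2 ≡ 4 (mod 67)
2^4 ≡ 16 (mod 67)
2^8 ≡ 55 (mod 67)
2^16 ≡ 10 (mod 67)
2^32 ≡ 33 (mod 67)
2^33 = 2^(32+1) ≡ 66 (mod 67).
Result is 66 ≡ −1, so (2/67) = −1.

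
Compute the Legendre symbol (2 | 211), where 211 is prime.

Euler's criterion: (2/211) ≡ 2^105 (mod 211).
2^2 ≡ 4 (mod 211)
2^4 ≡ 16 (mod 211)
2^8 ≡ 45 (mod 211)
2^16 ≡ 126 (mod 211)
2^32 ≡ 51 (mod 211)
2^64 ≡ 69 (mod 211)
2^105 = 2^(64+32+8+1) ≡ 210 (mod 211).
Result is 210 ≡ −1, so (2/211) = −1.

-1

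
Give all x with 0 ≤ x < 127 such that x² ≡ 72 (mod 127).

Since 127 ≡ 3 (mod 4), a square root of 72 is 72^((127+1)/4) = 72^32 mod 127.
Repeated squaring: 72^2≡104, 72^4≡21, 72^8≡60, 72^16≡44, 72^32≡31 (mod 127).
72^32 = 72^(32) ≡ 31 (mod 127).
Check: 31² = 961 ≡ 72 (mod 127). The two roots are 31 and 96.

31, 96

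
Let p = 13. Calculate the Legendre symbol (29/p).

1

Euler's criterion: (29/13) ≡ 3^6 (mod 13).
3^2 ≡ 9 (mod 13)
3^4 ≡ 3 (mod 13)
3^6 = 3^(4+2) ≡ 1 (mod 13).
Result is 1, so (29/13) = 1.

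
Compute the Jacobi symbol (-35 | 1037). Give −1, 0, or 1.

First reduce: -35 ≡ 1002 (mod 1037).
Pull out 2: since 1037 ≡ 5 (mod 8), (2/1037) = -1.
Reciprocity: 501 ≡ 1 and 1037 ≡ 1 (mod 4), so (501/1037) = +(1037/501).
Reduce top mod 501: now compute (35/501).
Reciprocity: 35 ≡ 3 and 501 ≡ 1 (mod 4), so (35/501) = +(501/35).
Reduce top mod 35: now compute (11/35).
Reciprocity: 11 ≡ 3 and 35 ≡ 3 (mod 4), so (11/35) = −(35/11).
Reduce top mod 11: now compute (2/11).
Pull out 2: since 11 ≡ 3 (mod 8), (2/11) = -1.
Reached (1/11) = 1. Collecting the sign flips along the way, the symbol is -1.

-1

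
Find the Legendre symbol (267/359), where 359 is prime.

Reciprocity: 267 ≡ 3 and 359 ≡ 3 (mod 4), so (267/359) = −(359/267).
Reduce top mod 267: now compute (92/267).
Pull out 2^2: since 267 ≡ 3 (mod 8), (2/267) = -1, so (2/267)^2 = +1.
Reciprocity: 23 ≡ 3 and 267 ≡ 3 (mod 4), so (23/267) = −(267/23).
Reduce top mod 23: now compute (14/23).
Pull out 2: since 23 ≡ 7 (mod 8), (2/23) = +1.
Reciprocity: 7 ≡ 3 and 23 ≡ 3 (mod 4), so (7/23) = −(23/7).
Reduce top mod 7: now compute (2/7).
Pull out 2: since 7 ≡ 7 (mod 8), (2/7) = +1.
Reached (1/7) = 1. Collecting the sign flips along the way, the symbol is -1.

-1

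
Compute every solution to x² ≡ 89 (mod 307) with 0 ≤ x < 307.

150, 157

Since 307 ≡ 3 (mod 4), a square root of 89 is 89^((307+1)/4) = 89^77 mod 307.
Repeated squaring: 89^2≡246, 89^4≡37, 89^8≡141, 89^16≡233, 89^32≡257, 89^64≡44 (mod 307).
89^77 = 89^(64+8+4+1) ≡ 150 (mod 307).
Check: 150² = 22500 ≡ 89 (mod 307). The two roots are 150 and 157.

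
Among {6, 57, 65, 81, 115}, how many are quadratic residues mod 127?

(6/127) = -1 → non-residue.
(57/127) = -1 → non-residue.
(65/127) = -1 → non-residue.
(81/127) = +1 → QR.
(115/127) = +1 → QR.
Total quadratic residues among the 5: 2.

2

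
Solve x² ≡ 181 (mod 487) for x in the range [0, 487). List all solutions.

Since 487 ≡ 3 (mod 4), a square root of 181 is 181^((487+1)/4) = 181^122 mod 487.
Repeated squaring: 181^2≡132, 181^4≡379, 181^8≡463, 181^16≡89, 181^32≡129, 181^64≡83 (mod 487).
181^122 = 181^(64+32+16+8+2) ≡ 340 (mod 487).
Check: 340² = 115600 ≡ 181 (mod 487). The two roots are 147 and 340.

147, 340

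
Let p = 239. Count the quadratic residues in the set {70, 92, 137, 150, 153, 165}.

3

(70/239) = -1 → non-residue.
(92/239) = -1 → non-residue.
(137/239) = -1 → non-residue.
(150/239) = +1 → QR.
(153/239) = +1 → QR.
(165/239) = +1 → QR.
Total quadratic residues among the 6: 3.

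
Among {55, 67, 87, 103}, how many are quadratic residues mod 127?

(55/127) = -1 → non-residue.
(67/127) = -1 → non-residue.
(87/127) = +1 → QR.
(103/127) = +1 → QR.
Total quadratic residues among the 4: 2.

2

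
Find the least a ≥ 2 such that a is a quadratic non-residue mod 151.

(2/151) = +1, so 2 is a residue.
(3/151) = −1, so 3 is the smallest positive non-residue mod 151.

3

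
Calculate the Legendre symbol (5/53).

-1

Reciprocity: 5 ≡ 1 and 53 ≡ 1 (mod 4), so (5/53) = +(53/5).
Reduce top mod 5: now compute (3/5).
Reciprocity: 3 ≡ 3 and 5 ≡ 1 (mod 4), so (3/5) = +(5/3).
Reduce top mod 3: now compute (2/3).
Pull out 2: since 3 ≡ 3 (mod 8), (2/3) = -1.
Reached (1/3) = 1. Collecting the sign flips along the way, the symbol is -1.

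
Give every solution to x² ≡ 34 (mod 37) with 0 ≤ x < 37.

16, 21

37 ≡ 1 (mod 4), so we find a root by search.
Trying successive values, 16² = 256 ≡ 34 (mod 37). The other root is 37 − 16 = 21.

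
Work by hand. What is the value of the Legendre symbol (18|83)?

-1

Euler's criterion: (18/83) ≡ 18^41 (mod 83).
18^2 ≡ 75 (mod 83)
18^4 ≡ 64 (mod 83)
18^8 ≡ 29 (mod 83)
18^16 ≡ 11 (mod 83)
18^32 ≡ 38 (mod 83)
18^41 = 18^(32+8+1) ≡ 82 (mod 83).
Result is 82 ≡ −1, so (18/83) = −1.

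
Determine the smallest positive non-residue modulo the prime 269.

2

(2/269) = −1, so 2 is the smallest positive non-residue mod 269.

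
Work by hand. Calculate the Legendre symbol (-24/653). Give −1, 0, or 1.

Euler's criterion: (-24/653) ≡ 629^326 (mod 653).
629^2 ≡ 576 (mod 653)
629^4 ≡ 52 (mod 653)
629^8 ≡ 92 (mod 653)
629^16 ≡ 628 (mod 653)
629^32 ≡ 625 (mod 653)
629^64 ≡ 131 (mod 653)
629^128 ≡ 183 (mod 653)
629^256 ≡ 186 (mod 653)
629^326 = 629^(256+64+4+2) ≡ 1 (mod 653).
Result is 1, so (-24/653) = 1.

1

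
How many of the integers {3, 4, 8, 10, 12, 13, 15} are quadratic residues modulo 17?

4

(3/17) = -1 → non-residue.
(4/17) = +1 → QR.
(8/17) = +1 → QR.
(10/17) = -1 → non-residue.
(12/17) = -1 → non-residue.
(13/17) = +1 → QR.
(15/17) = +1 → QR.
Total quadratic residues among the 7: 4.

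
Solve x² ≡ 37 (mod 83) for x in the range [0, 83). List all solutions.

Since 83 ≡ 3 (mod 4), a square root of 37 is 37^((83+1)/4) = 37^21 mod 83.
Repeated squaring: 37^2≡41, 37^4≡21, 37^8≡26, 37^16≡12 (mod 83).
37^21 = 37^(16+4+1) ≡ 28 (mod 83).
Check: 28² = 784 ≡ 37 (mod 83). The two roots are 28 and 55.

28, 55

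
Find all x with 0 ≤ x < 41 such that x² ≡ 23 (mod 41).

41 ≡ 1 (mod 4), so we find a root by search.
Trying successive values, 8² = 64 ≡ 23 (mod 41). The other root is 41 − 8 = 33.

8, 33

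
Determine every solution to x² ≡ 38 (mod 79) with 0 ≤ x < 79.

14, 65

Since 79 ≡ 3 (mod 4), a square root of 38 is 38^((79+1)/4) = 38^20 mod 79.
Repeated squaring: 38^2≡22, 38^4≡10, 38^8≡21, 38^16≡46 (mod 79).
38^20 = 38^(16+4) ≡ 65 (mod 79).
Check: 65² = 4225 ≡ 38 (mod 79). The two roots are 14 and 65.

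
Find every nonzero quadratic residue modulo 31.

Square k = 1,…,15 (k and 31−k give the same square):
1²=1, 2²=4, 3²=9, 4²=16, 5²=25, 6²≡5, 7²≡18, 8²≡2, 9²≡19, 10²≡7, 11²≡28, 12²≡20, 13²≡14, 14²≡10, 15²≡8 (mod 31).
So the quadratic residues mod 31 are {1, 2, 4, 5, 7, 8, 9, 10, 14, 16, 18, 19, 20, 25, 28}.

1 2 4 5 7 8 9 10 14 16 18 19 20 25 28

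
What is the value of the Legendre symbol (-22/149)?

1

First reduce: -22 ≡ 127 (mod 149).
Reciprocity: 127 ≡ 3 and 149 ≡ 1 (mod 4), so (127/149) = +(149/127).
Reduce top mod 127: now compute (22/127).
Pull out 2: since 127 ≡ 7 (mod 8), (2/127) = +1.
Reciprocity: 11 ≡ 3 and 127 ≡ 3 (mod 4), so (11/127) = −(127/11).
Reduce top mod 11: now compute (6/11).
Pull out 2: since 11 ≡ 3 (mod 8), (2/11) = -1.
Reciprocity: 3 ≡ 3 and 11 ≡ 3 (mod 4), so (3/11) = −(11/3).
Reduce top mod 3: now compute (2/3).
Pull out 2: since 3 ≡ 3 (mod 8), (2/3) = -1.
Reached (1/3) = 1. Collecting the sign flips along the way, the symbol is +1.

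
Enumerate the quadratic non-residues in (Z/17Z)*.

Square k = 1,…,8 (k and 17−k give the same square):
1²=1, 2²=4, 3²=9, 4²=16, 5²≡8, 6²≡2, 7²≡15, 8²≡13 (mod 17).
The residues are {1, 2, 4, 8, 9, 13, 15, 16}; the non-residues are the remaining 8 nonzero classes.

3 5 6 7 10 11 12 14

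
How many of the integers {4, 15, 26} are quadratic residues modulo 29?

(4/29) = +1 → QR.
(15/29) = -1 → non-residue.
(26/29) = -1 → non-residue.
Total quadratic residues among the 3: 1.

1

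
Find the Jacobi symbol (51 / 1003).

Reciprocity: 51 ≡ 3 and 1003 ≡ 3 (mod 4), so (51/1003) = −(1003/51).
Reduce top mod 51: now compute (34/51).
Pull out 2: since 51 ≡ 3 (mod 8), (2/51) = -1.
Reciprocity: 17 ≡ 1 and 51 ≡ 3 (mod 4), so (17/51) = +(51/17).
Reduce top mod 17: now compute (0/17).
Top reduces to 0: gcd > 1, so the symbol is 0.

0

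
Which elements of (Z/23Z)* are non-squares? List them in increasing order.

5 7 10 11 14 15 17 19 20 21 22

Square k = 1,…,11 (k and 23−k give the same square):
1²=1, 2²=4, 3²=9, 4²=16, 5²≡2, 6²≡13, 7²≡3, 8²≡18, 9²≡12, 10²≡8, 11²≡6 (mod 23).
The residues are {1, 2, 3, 4, 6, 8, 9, 12, 13, 16, 18}; the non-residues are the remaining 11 nonzero classes.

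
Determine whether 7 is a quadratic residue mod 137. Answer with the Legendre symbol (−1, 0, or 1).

1

Reciprocity: 7 ≡ 3 and 137 ≡ 1 (mod 4), so (7/137) = +(137/7).
Reduce top mod 7: now compute (4/7).
Pull out 2^2: since 7 ≡ 7 (mod 8), (2/7) = +1, so (2/7)^2 = +1.
Reached (1/7) = 1. Collecting the sign flips along the way, the symbol is +1.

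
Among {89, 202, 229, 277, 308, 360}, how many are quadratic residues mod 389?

3

(89/389) = -1 → non-residue.
(202/389) = +1 → QR.
(229/389) = -1 → non-residue.
(277/389) = +1 → QR.
(308/389) = +1 → QR.
(360/389) = -1 → non-residue.
Total quadratic residues among the 6: 3.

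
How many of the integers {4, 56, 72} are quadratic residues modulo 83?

(4/83) = +1 → QR.
(56/83) = -1 → non-residue.
(72/83) = -1 → non-residue.
Total quadratic residues among the 3: 1.

1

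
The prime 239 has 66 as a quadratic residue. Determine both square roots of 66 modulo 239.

Since 239 ≡ 3 (mod 4), a square root of 66 is 66^((239+1)/4) = 66^60 mod 239.
Repeated squaring: 66^2≡54, 66^4≡48, 66^8≡153, 66^16≡226, 66^32≡169 (mod 239).
66^60 = 66^(32+16+8+4) ≡ 122 (mod 239).
Check: 122² = 14884 ≡ 66 (mod 239). The two roots are 117 and 122.

117, 122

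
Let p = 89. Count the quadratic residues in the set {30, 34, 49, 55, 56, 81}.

(30/89) = -1 → non-residue.
(34/89) = +1 → QR.
(49/89) = +1 → QR.
(55/89) = +1 → QR.
(56/89) = -1 → non-residue.
(81/89) = +1 → QR.
Total quadratic residues among the 6: 4.

4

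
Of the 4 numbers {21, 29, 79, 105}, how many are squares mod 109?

(21/109) = +1 → QR.
(29/109) = +1 → QR.
(79/109) = -1 → non-residue.
(105/109) = +1 → QR.
Total quadratic residues among the 4: 3.

3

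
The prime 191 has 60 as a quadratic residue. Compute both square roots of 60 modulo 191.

92, 99

Since 191 ≡ 3 (mod 4), a square root of 60 is 60^((191+1)/4) = 60^48 mod 191.
Repeated squaring: 60^2≡162, 60^4≡77, 60^8≡8, 60^16≡64, 60^32≡85 (mod 191).
60^48 = 60^(32+16) ≡ 92 (mod 191).
Check: 92² = 8464 ≡ 60 (mod 191). The two roots are 92 and 99.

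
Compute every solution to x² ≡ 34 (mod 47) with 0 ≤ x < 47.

Since 47 ≡ 3 (mod 4), a square root of 34 is 34^((47+1)/4) = 34^12 mod 47.
Repeated squaring: 34^2≡28, 34^4≡32, 34^8≡37 (mod 47).
34^12 = 34^(8+4) ≡ 9 (mod 47).
Check: 9² = 81 ≡ 34 (mod 47). The two roots are 9 and 38.

9, 38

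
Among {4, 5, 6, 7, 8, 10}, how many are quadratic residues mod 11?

(4/11) = +1 → QR.
(5/11) = +1 → QR.
(6/11) = -1 → non-residue.
(7/11) = -1 → non-residue.
(8/11) = -1 → non-residue.
(10/11) = -1 → non-residue.
Total quadratic residues among the 6: 2.

2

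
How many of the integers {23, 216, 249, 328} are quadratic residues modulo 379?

(23/379) = +1 → QR.
(216/379) = +1 → QR.
(249/379) = -1 → non-residue.
(328/379) = -1 → non-residue.
Total quadratic residues among the 4: 2.

2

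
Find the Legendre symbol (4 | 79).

Pull out 2^2: since 79 ≡ 7 (mod 8), (2/79) = +1, so (2/79)^2 = +1.
Reached (1/79) = 1. Collecting the sign flips along the way, the symbol is +1.

1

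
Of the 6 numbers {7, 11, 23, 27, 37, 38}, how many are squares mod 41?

2

(7/41) = -1 → non-residue.
(11/41) = -1 → non-residue.
(23/41) = +1 → QR.
(27/41) = -1 → non-residue.
(37/41) = +1 → QR.
(38/41) = -1 → non-residue.
Total quadratic residues among the 6: 2.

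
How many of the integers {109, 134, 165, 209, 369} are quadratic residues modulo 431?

4

(109/431) = +1 → QR.
(134/431) = -1 → non-residue.
(165/431) = +1 → QR.
(209/431) = +1 → QR.
(369/431) = +1 → QR.
Total quadratic residues among the 5: 4.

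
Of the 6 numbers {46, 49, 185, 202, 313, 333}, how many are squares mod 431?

2

(46/431) = +1 → QR.
(49/431) = +1 → QR.
(185/431) = -1 → non-residue.
(202/431) = -1 → non-residue.
(313/431) = -1 → non-residue.
(333/431) = -1 → non-residue.
Total quadratic residues among the 6: 2.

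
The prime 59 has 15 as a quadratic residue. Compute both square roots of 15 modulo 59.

29, 30

Since 59 ≡ 3 (mod 4), a square root of 15 is 15^((59+1)/4) = 15^15 mod 59.
Repeated squaring: 15^2≡48, 15^4≡3, 15^8≡9 (mod 59).
15^15 = 15^(8+4+2+1) ≡ 29 (mod 59).
Check: 29² = 841 ≡ 15 (mod 59). The two roots are 29 and 30.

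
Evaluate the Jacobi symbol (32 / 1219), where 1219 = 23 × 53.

Pull out 2^5: since 1219 ≡ 3 (mod 8), (2/1219) = -1, so (2/1219)^5 = -1.
Reached (1/1219) = 1. Collecting the sign flips along the way, the symbol is -1.

-1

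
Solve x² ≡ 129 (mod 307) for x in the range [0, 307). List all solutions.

Since 307 ≡ 3 (mod 4), a square root of 129 is 129^((307+1)/4) = 129^77 mod 307.
Repeated squaring: 129^2≡63, 129^4≡285, 129^8≡177, 129^16≡15, 129^32≡225, 129^64≡277 (mod 307).
129^77 = 129^(64+8+4+1) ≡ 71 (mod 307).
Check: 71² = 5041 ≡ 129 (mod 307). The two roots are 71 and 236.

71, 236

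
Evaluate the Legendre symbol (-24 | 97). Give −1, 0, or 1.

1

First reduce: -24 ≡ 73 (mod 97).
Reciprocity: 73 ≡ 1 and 97 ≡ 1 (mod 4), so (73/97) = +(97/73).
Reduce top mod 73: now compute (24/73).
Pull out 2^3: since 73 ≡ 1 (mod 8), (2/73) = +1, so (2/73)^3 = +1.
Reciprocity: 3 ≡ 3 and 73 ≡ 1 (mod 4), so (3/73) = +(73/3).
Reduce top mod 3: now compute (1/3).
Reached (1/3) = 1. Collecting the sign flips along the way, the symbol is +1.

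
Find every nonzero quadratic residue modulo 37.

Square k = 1,…,18 (k and 37−k give the same square):
1²=1, 2²=4, 3²=9, 4²=16, 5²=25, 6²=36, 7²≡12, 8²≡27, 9²≡7, 10²≡26, 11²≡10, 12²≡33, 13²≡21, 14²≡11, 15²≡3, 16²≡34, 17²≡30, 18²≡28 (mod 37).
So the quadratic residues mod 37 are {1, 3, 4, 7, 9, 10, 11, 12, 16, 21, 25, 26, 27, 28, 30, 33, 34, 36}.

1,3,4,7,9,10,11,12,16,21,25,26,27,28,30,33,34,36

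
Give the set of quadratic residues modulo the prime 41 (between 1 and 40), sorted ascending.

Square k = 1,…,20 (k and 41−k give the same square):
1²=1, 2²=4, 3²=9, 4²=16, 5²=25, 6²=36, 7²≡8, 8²≡23, 9²≡40, 10²≡18, 11²≡39, 12²≡21, 13²≡5, 14²≡32, 15²≡20, 16²≡10, 17²≡2, 18²≡37, 19²≡33, 20²≡31 (mod 41).
So the quadratic residues mod 41 are {1, 2, 4, 5, 8, 9, 10, 16, 18, 20, 21, 23, 25, 31, 32, 33, 36, 37, 39, 40}.

1 2 4 5 8 9 10 16 18 20 21 23 25 31 32 33 36 37 39 40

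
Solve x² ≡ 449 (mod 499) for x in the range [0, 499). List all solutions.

164, 335

Since 499 ≡ 3 (mod 4), a square root of 449 is 449^((499+1)/4) = 449^125 mod 499.
Repeated squaring: 449^2≡5, 449^4≡25, 449^8≡126, 449^16≡407, 449^32≡480, 449^64≡361 (mod 499).
449^125 = 449^(64+32+16+8+4+1) ≡ 335 (mod 499).
Check: 335² = 112225 ≡ 449 (mod 499). The two roots are 164 and 335.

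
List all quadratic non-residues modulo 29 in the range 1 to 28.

Square k = 1,…,14 (k and 29−k give the same square):
1²=1, 2²=4, 3²=9, 4²=16, 5²=25, 6²≡7, 7²≡20, 8²≡6, 9²≡23, 10²≡13, 11²≡5, 12²≡28, 13²≡24, 14²≡22 (mod 29).
The residues are {1, 4, 5, 6, 7, 9, 13, 16, 20, 22, 23, 24, 25, 28}; the non-residues are the remaining 14 nonzero classes.

2 3 8 10 11 12 14 15 17 18 19 21 26 27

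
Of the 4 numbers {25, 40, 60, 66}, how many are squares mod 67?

3

(25/67) = +1 → QR.
(40/67) = +1 → QR.
(60/67) = +1 → QR.
(66/67) = -1 → non-residue.
Total quadratic residues among the 4: 3.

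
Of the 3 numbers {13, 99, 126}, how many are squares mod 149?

0

(13/149) = -1 → non-residue.
(99/149) = -1 → non-residue.
(126/149) = -1 → non-residue.
Total quadratic residues among the 3: 0.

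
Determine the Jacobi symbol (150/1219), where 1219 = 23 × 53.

Pull out 2: since 1219 ≡ 3 (mod 8), (2/1219) = -1.
Reciprocity: 75 ≡ 3 and 1219 ≡ 3 (mod 4), so (75/1219) = −(1219/75).
Reduce top mod 75: now compute (19/75).
Reciprocity: 19 ≡ 3 and 75 ≡ 3 (mod 4), so (19/75) = −(75/19).
Reduce top mod 19: now compute (18/19).
Pull out 2: since 19 ≡ 3 (mod 8), (2/19) = -1.
Reciprocity: 9 ≡ 1 and 19 ≡ 3 (mod 4), so (9/19) = +(19/9).
Reduce top mod 9: now compute (1/9).
Reached (1/9) = 1. Collecting the sign flips along the way, the symbol is +1.

1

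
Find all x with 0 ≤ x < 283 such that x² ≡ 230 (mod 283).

Since 283 ≡ 3 (mod 4), a square root of 230 is 230^((283+1)/4) = 230^71 mod 283.
Repeated squaring: 230^2≡262, 230^4≡158, 230^8≡60, 230^16≡204, 230^32≡15, 230^64≡225 (mod 283).
230^71 = 230^(64+4+2+1) ≡ 71 (mod 283).
Check: 71² = 5041 ≡ 230 (mod 283). The two roots are 71 and 212.

71, 212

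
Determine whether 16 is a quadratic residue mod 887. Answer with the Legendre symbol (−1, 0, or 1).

Euler's criterion: (16/887) ≡ 16^443 (mod 887).
16^2 ≡ 256 (mod 887)
16^4 ≡ 785 (mod 887)
16^8 ≡ 647 (mod 887)
16^16 ≡ 832 (mod 887)
16^32 ≡ 364 (mod 887)
16^64 ≡ 333 (mod 887)
16^128 ≡ 14 (mod 887)
16^256 ≡ 196 (mod 887)
16^443 = 16^(256+128+32+16+8+2+1) ≡ 1 (mod 887).
Result is 1, so (16/887) = 1.

1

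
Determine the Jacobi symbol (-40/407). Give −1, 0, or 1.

1

First reduce: -40 ≡ 367 (mod 407).
Reciprocity: 367 ≡ 3 and 407 ≡ 3 (mod 4), so (367/407) = −(407/367).
Reduce top mod 367: now compute (40/367).
Pull out 2^3: since 367 ≡ 7 (mod 8), (2/367) = +1, so (2/367)^3 = +1.
Reciprocity: 5 ≡ 1 and 367 ≡ 3 (mod 4), so (5/367) = +(367/5).
Reduce top mod 5: now compute (2/5).
Pull out 2: since 5 ≡ 5 (mod 8), (2/5) = -1.
Reached (1/5) = 1. Collecting the sign flips along the way, the symbol is +1.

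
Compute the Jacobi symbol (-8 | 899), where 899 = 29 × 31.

First reduce: -8 ≡ 891 (mod 899).
Reciprocity: 891 ≡ 3 and 899 ≡ 3 (mod 4), so (891/899) = −(899/891).
Reduce top mod 891: now compute (8/891).
Pull out 2^3: since 891 ≡ 3 (mod 8), (2/891) = -1, so (2/891)^3 = -1.
Reached (1/891) = 1. Collecting the sign flips along the way, the symbol is +1.

1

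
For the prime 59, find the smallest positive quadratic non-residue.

(2/59) = −1, so 2 is the smallest positive non-residue mod 59.

2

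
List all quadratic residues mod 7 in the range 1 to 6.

1, 2, 4

Square k = 1,…,3 (k and 7−k give the same square):
1²=1, 2²=4, 3²≡2 (mod 7).
So the quadratic residues mod 7 are {1, 2, 4}.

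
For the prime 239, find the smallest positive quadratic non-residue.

7

(2/239) = +1, so 2 is a residue.
(3/239) = +1, so 3 is a residue.
(4/239) = +1, so 4 is a residue.
(5/239) = +1, so 5 is a residue.
(6/239) = +1, so 6 is a residue.
(7/239) = −1, so 7 is the smallest positive non-residue mod 239.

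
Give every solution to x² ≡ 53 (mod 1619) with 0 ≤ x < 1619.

267, 1352

Since 1619 ≡ 3 (mod 4), a square root of 53 is 53^((1619+1)/4) = 53^405 mod 1619.
Repeated squaring: 53^2≡1190, 53^4≡1094, 53^8≡395, 53^16≡601, 53^32≡164, 53^64≡992, 53^128≡1331, 53^256≡375 (mod 1619).
53^405 = 53^(256+128+16+4+1) ≡ 267 (mod 1619).
Check: 267² = 71289 ≡ 53 (mod 1619). The two roots are 267 and 1352.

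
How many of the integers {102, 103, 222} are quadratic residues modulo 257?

1

(102/257) = -1 → non-residue.
(103/257) = -1 → non-residue.
(222/257) = +1 → QR.
Total quadratic residues among the 3: 1.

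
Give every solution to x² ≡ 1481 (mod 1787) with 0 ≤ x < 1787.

260, 1527

Since 1787 ≡ 3 (mod 4), a square root of 1481 is 1481^((1787+1)/4) = 1481^447 mod 1787.
Repeated squaring: 1481^2≡712, 1481^4≡1223, 1481^8≡10, 1481^16≡100, 1481^32≡1065, 1481^64≡1267, 1481^128≡563, 1481^256≡670 (mod 1787).
1481^447 = 1481^(256+128+32+16+8+4+2+1) ≡ 260 (mod 1787).
Check: 260² = 67600 ≡ 1481 (mod 1787). The two roots are 260 and 1527.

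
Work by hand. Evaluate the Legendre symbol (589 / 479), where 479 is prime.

First reduce: 589 ≡ 110 (mod 479).
Pull out 2: since 479 ≡ 7 (mod 8), (2/479) = +1.
Reciprocity: 55 ≡ 3 and 479 ≡ 3 (mod 4), so (55/479) = −(479/55).
Reduce top mod 55: now compute (39/55).
Reciprocity: 39 ≡ 3 and 55 ≡ 3 (mod 4), so (39/55) = −(55/39).
Reduce top mod 39: now compute (16/39).
Pull out 2^4: since 39 ≡ 7 (mod 8), (2/39) = +1, so (2/39)^4 = +1.
Reached (1/39) = 1. Collecting the sign flips along the way, the symbol is +1.

1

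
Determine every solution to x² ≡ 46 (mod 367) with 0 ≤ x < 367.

Since 367 ≡ 3 (mod 4), a square root of 46 is 46^((367+1)/4) = 46^92 mod 367.
Repeated squaring: 46^2≡281, 46^4≡56, 46^8≡200, 46^16≡364, 46^32≡9, 46^64≡81 (mod 367).
46^92 = 46^(64+16+8+4) ≡ 72 (mod 367).
Check: 72² = 5184 ≡ 46 (mod 367). The two roots are 72 and 295.

72, 295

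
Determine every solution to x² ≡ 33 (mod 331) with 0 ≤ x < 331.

Since 331 ≡ 3 (mod 4), a square root of 33 is 33^((331+1)/4) = 33^83 mod 331.
Repeated squaring: 33^2≡96, 33^4≡279, 33^8≡56, 33^16≡157, 33^32≡155, 33^64≡193 (mod 331).
33^83 = 33^(64+16+2+1) ≡ 258 (mod 331).
Check: 258² = 66564 ≡ 33 (mod 331). The two roots are 73 and 258.

73, 258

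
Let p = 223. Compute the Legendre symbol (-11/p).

Euler's criterion: (-11/223) ≡ 212^111 (mod 223).
212^2 ≡ 121 (mod 223)
212^4 ≡ 146 (mod 223)
212^8 ≡ 131 (mod 223)
212^16 ≡ 213 (mod 223)
212^32 ≡ 100 (mod 223)
212^64 ≡ 188 (mod 223)
212^111 = 212^(64+32+8+4+2+1) ≡ 1 (mod 223).
Result is 1, so (-11/223) = 1.

1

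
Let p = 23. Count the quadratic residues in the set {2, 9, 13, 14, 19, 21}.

3

(2/23) = +1 → QR.
(9/23) = +1 → QR.
(13/23) = +1 → QR.
(14/23) = -1 → non-residue.
(19/23) = -1 → non-residue.
(21/23) = -1 → non-residue.
Total quadratic residues among the 6: 3.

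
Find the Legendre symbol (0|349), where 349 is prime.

Top reduces to 0: gcd > 1, so the symbol is 0.

0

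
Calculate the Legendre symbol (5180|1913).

-1

First reduce: 5180 ≡ 1354 (mod 1913).
Pull out 2: since 1913 ≡ 1 (mod 8), (2/1913) = +1.
Reciprocity: 677 ≡ 1 and 1913 ≡ 1 (mod 4), so (677/1913) = +(1913/677).
Reduce top mod 677: now compute (559/677).
Reciprocity: 559 ≡ 3 and 677 ≡ 1 (mod 4), so (559/677) = +(677/559).
Reduce top mod 559: now compute (118/559).
Pull out 2: since 559 ≡ 7 (mod 8), (2/559) = +1.
Reciprocity: 59 ≡ 3 and 559 ≡ 3 (mod 4), so (59/559) = −(559/59).
Reduce top mod 59: now compute (28/59).
Pull out 2^2: since 59 ≡ 3 (mod 8), (2/59) = -1, so (2/59)^2 = +1.
Reciprocity: 7 ≡ 3 and 59 ≡ 3 (mod 4), so (7/59) = −(59/7).
Reduce top mod 7: now compute (3/7).
Reciprocity: 3 ≡ 3 and 7 ≡ 3 (mod 4), so (3/7) = −(7/3).
Reduce top mod 3: now compute (1/3).
Reached (1/3) = 1. Collecting the sign flips along the way, the symbol is -1.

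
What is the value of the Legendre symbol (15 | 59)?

Reciprocity: 15 ≡ 3 and 59 ≡ 3 (mod 4), so (15/59) = −(59/15).
Reduce top mod 15: now compute (14/15).
Pull out 2: since 15 ≡ 7 (mod 8), (2/15) = +1.
Reciprocity: 7 ≡ 3 and 15 ≡ 3 (mod 4), so (7/15) = −(15/7).
Reduce top mod 7: now compute (1/7).
Reached (1/7) = 1. Collecting the sign flips along the way, the symbol is +1.

1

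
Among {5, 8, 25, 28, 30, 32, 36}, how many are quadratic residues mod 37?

4

(5/37) = -1 → non-residue.
(8/37) = -1 → non-residue.
(25/37) = +1 → QR.
(28/37) = +1 → QR.
(30/37) = +1 → QR.
(32/37) = -1 → non-residue.
(36/37) = +1 → QR.
Total quadratic residues among the 7: 4.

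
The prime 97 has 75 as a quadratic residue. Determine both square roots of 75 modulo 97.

97 ≡ 1 (mod 4), so we find a root by search.
Trying successive values, 47² = 2209 ≡ 75 (mod 97). The other root is 97 − 47 = 50.

47, 50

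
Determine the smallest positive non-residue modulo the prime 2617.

(2/2617) = +1, so 2 is a residue.
(3/2617) = +1, so 3 is a residue.
(4/2617) = +1, so 4 is a residue.
(5/2617) = −1, so 5 is the smallest positive non-residue mod 2617.

5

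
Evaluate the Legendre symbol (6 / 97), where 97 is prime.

Euler's criterion: (6/97) ≡ 6^48 (mod 97).
6^2 ≡ 36 (mod 97)
6^4 ≡ 35 (mod 97)
6^8 ≡ 61 (mod 97)
6^16 ≡ 35 (mod 97)
6^32 ≡ 61 (mod 97)
6^48 = 6^(32+16) ≡ 1 (mod 97).
Result is 1, so (6/97) = 1.

1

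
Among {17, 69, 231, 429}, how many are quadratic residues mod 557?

(17/557) = +1 → QR.
(69/557) = +1 → QR.
(231/557) = +1 → QR.
(429/557) = -1 → non-residue.
Total quadratic residues among the 4: 3.

3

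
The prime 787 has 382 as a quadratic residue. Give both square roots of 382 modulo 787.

Since 787 ≡ 3 (mod 4), a square root of 382 is 382^((787+1)/4) = 382^197 mod 787.
Repeated squaring: 382^2≡329, 382^4≡422, 382^8≡222, 382^16≡490, 382^32≡65, 382^64≡290, 382^128≡678 (mod 787).
382^197 = 382^(128+64+4+1) ≡ 503 (mod 787).
Check: 503² = 253009 ≡ 382 (mod 787). The two roots are 284 and 503.

284, 503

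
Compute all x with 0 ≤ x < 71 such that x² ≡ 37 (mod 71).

26, 45

Since 71 ≡ 3 (mod 4), a square root of 37 is 37^((71+1)/4) = 37^18 mod 71.
Repeated squaring: 37^2≡20, 37^4≡45, 37^8≡37, 37^16≡20 (mod 71).
37^18 = 37^(16+2) ≡ 45 (mod 71).
Check: 45² = 2025 ≡ 37 (mod 71). The two roots are 26 and 45.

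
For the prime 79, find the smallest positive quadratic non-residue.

(2/79) = +1, so 2 is a residue.
(3/79) = −1, so 3 is the smallest positive non-residue mod 79.

3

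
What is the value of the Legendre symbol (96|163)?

Pull out 2^5: since 163 ≡ 3 (mod 8), (2/163) = -1, so (2/163)^5 = -1.
Reciprocity: 3 ≡ 3 and 163 ≡ 3 (mod 4), so (3/163) = −(163/3).
Reduce top mod 3: now compute (1/3).
Reached (1/3) = 1. Collecting the sign flips along the way, the symbol is +1.

1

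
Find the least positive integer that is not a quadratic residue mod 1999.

3

(2/1999) = +1, so 2 is a residue.
(3/1999) = −1, so 3 is the smallest positive non-residue mod 1999.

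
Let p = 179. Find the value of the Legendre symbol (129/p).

Euler's criterion: (129/179) ≡ 129^89 (mod 179).
129^2 ≡ 173 (mod 179)
129^4 ≡ 36 (mod 179)
129^8 ≡ 43 (mod 179)
129^16 ≡ 59 (mod 179)
129^32 ≡ 80 (mod 179)
129^64 ≡ 135 (mod 179)
129^89 = 129^(64+16+8+1) ≡ 1 (mod 179).
Result is 1, so (129/179) = 1.

1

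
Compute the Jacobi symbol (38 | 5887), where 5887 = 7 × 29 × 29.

Pull out 2: since 5887 ≡ 7 (mod 8), (2/5887) = +1.
Reciprocity: 19 ≡ 3 and 5887 ≡ 3 (mod 4), so (19/5887) = −(5887/19).
Reduce top mod 19: now compute (16/19).
Pull out 2^4: since 19 ≡ 3 (mod 8), (2/19) = -1, so (2/19)^4 = +1.
Reached (1/19) = 1. Collecting the sign flips along the way, the symbol is -1.

-1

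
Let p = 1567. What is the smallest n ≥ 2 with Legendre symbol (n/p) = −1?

3

(2/1567) = +1, so 2 is a residue.
(3/1567) = −1, so 3 is the smallest positive non-residue mod 1567.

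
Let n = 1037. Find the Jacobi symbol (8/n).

Pull out 2^3: since 1037 ≡ 5 (mod 8), (2/1037) = -1, so (2/1037)^3 = -1.
Reached (1/1037) = 1. Collecting the sign flips along the way, the symbol is -1.

-1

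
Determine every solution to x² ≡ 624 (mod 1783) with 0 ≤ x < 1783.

Since 1783 ≡ 3 (mod 4), a square root of 624 is 624^((1783+1)/4) = 624^446 mod 1783.
Repeated squaring: 624^2≡682, 624^4≡1544, 624^8≡65, 624^16≡659, 624^32≡1012, 624^64≡702, 624^128≡696, 624^256≡1223 (mod 1783).
624^446 = 624^(256+128+32+16+8+4+2) ≡ 806 (mod 1783).
Check: 806² = 649636 ≡ 624 (mod 1783). The two roots are 806 and 977.

806, 977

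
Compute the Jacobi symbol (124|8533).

1

Pull out 2^2: since 8533 ≡ 5 (mod 8), (2/8533) = -1, so (2/8533)^2 = +1.
Reciprocity: 31 ≡ 3 and 8533 ≡ 1 (mod 4), so (31/8533) = +(8533/31).
Reduce top mod 31: now compute (8/31).
Pull out 2^3: since 31 ≡ 7 (mod 8), (2/31) = +1, so (2/31)^3 = +1.
Reached (1/31) = 1. Collecting the sign flips along the way, the symbol is +1.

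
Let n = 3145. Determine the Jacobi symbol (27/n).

Reciprocity: 27 ≡ 3 and 3145 ≡ 1 (mod 4), so (27/3145) = +(3145/27).
Reduce top mod 27: now compute (13/27).
Reciprocity: 13 ≡ 1 and 27 ≡ 3 (mod 4), so (13/27) = +(27/13).
Reduce top mod 13: now compute (1/13).
Reached (1/13) = 1. Collecting the sign flips along the way, the symbol is +1.

1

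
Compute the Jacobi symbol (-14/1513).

First reduce: -14 ≡ 1499 (mod 1513).
Reciprocity: 1499 ≡ 3 and 1513 ≡ 1 (mod 4), so (1499/1513) = +(1513/1499).
Reduce top mod 1499: now compute (14/1499).
Pull out 2: since 1499 ≡ 3 (mod 8), (2/1499) = -1.
Reciprocity: 7 ≡ 3 and 1499 ≡ 3 (mod 4), so (7/1499) = −(1499/7).
Reduce top mod 7: now compute (1/7).
Reached (1/7) = 1. Collecting the sign flips along the way, the symbol is +1.

1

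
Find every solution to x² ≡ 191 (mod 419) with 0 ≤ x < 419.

97, 322

Since 419 ≡ 3 (mod 4), a square root of 191 is 191^((419+1)/4) = 191^105 mod 419.
Repeated squaring: 191^2≡28, 191^4≡365, 191^8≡402, 191^16≡289, 191^32≡140, 191^64≡326 (mod 419).
191^105 = 191^(64+32+8+1) ≡ 97 (mod 419).
Check: 97² = 9409 ≡ 191 (mod 419). The two roots are 97 and 322.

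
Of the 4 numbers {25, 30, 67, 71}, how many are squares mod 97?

(25/97) = +1 → QR.
(30/97) = -1 → non-residue.
(67/97) = -1 → non-residue.
(71/97) = -1 → non-residue.
Total quadratic residues among the 4: 1.

1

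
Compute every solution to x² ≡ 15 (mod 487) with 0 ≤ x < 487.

Since 487 ≡ 3 (mod 4), a square root of 15 is 15^((487+1)/4) = 15^122 mod 487.
Repeated squaring: 15^2≡225, 15^4≡464, 15^8≡42, 15^16≡303, 15^32≡253, 15^64≡212 (mod 487).
15^122 = 15^(64+32+16+8+2) ≡ 263 (mod 487).
Check: 263² = 69169 ≡ 15 (mod 487). The two roots are 224 and 263.

224, 263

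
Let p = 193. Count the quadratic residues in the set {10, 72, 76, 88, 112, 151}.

3

(10/193) = -1 → non-residue.
(72/193) = +1 → QR.
(76/193) = -1 → non-residue.
(88/193) = -1 → non-residue.
(112/193) = +1 → QR.
(151/193) = +1 → QR.
Total quadratic residues among the 6: 3.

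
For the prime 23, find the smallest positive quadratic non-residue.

5

(2/23) = +1, so 2 is a residue.
(3/23) = +1, so 3 is a residue.
(4/23) = +1, so 4 is a residue.
(5/23) = −1, so 5 is the smallest positive non-residue mod 23.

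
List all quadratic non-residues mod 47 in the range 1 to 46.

Square k = 1,…,23 (k and 47−k give the same square):
1²=1, 2²=4, 3²=9, 4²=16, 5²=25, 6²=36, 7²≡2, 8²≡17, 9²≡34, 10²≡6, 11²≡27, 12²≡3, 13²≡28, 14²≡8, 15²≡37, 16²≡21, 17²≡7, 18²≡42, 19²≡32, 20²≡24, 21²≡18, 22²≡14, 23²≡12 (mod 47).
The residues are {1, 2, 3, 4, 6, 7, 8, 9, 12, 14, 16, 17, 18, 21, 24, 25, 27, 28, 32, 34, 36, 37, 42}; the non-residues are the remaining 23 nonzero classes.

5,10,11,13,15,19,20,22,23,26,29,30,31,33,35,38,39,40,41,43,44,45,46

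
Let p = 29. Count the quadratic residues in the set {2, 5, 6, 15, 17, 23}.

3

(2/29) = -1 → non-residue.
(5/29) = +1 → QR.
(6/29) = +1 → QR.
(15/29) = -1 → non-residue.
(17/29) = -1 → non-residue.
(23/29) = +1 → QR.
Total quadratic residues among the 6: 3.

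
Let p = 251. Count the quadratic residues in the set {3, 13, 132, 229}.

(3/251) = +1 → QR.
(13/251) = +1 → QR.
(132/251) = -1 → non-residue.
(229/251) = -1 → non-residue.
Total quadratic residues among the 4: 2.

2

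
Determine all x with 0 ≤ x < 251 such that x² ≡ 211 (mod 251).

100, 151

Since 251 ≡ 3 (mod 4), a square root of 211 is 211^((251+1)/4) = 211^63 mod 251.
Repeated squaring: 211^2≡94, 211^4≡51, 211^8≡91, 211^16≡249, 211^32≡4 (mod 251).
211^63 = 211^(32+16+8+4+2+1) ≡ 100 (mod 251).
Check: 100² = 10000 ≡ 211 (mod 251). The two roots are 100 and 151.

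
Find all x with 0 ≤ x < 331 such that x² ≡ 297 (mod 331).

112, 219

Since 331 ≡ 3 (mod 4), a square root of 297 is 297^((331+1)/4) = 297^83 mod 331.
Repeated squaring: 297^2≡163, 297^4≡89, 297^8≡308, 297^16≡198, 297^32≡146, 297^64≡132 (mod 331).
297^83 = 297^(64+16+2+1) ≡ 219 (mod 331).
Check: 219² = 47961 ≡ 297 (mod 331). The two roots are 112 and 219.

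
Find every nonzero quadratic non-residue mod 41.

3, 6, 7, 11, 12, 13, 14, 15, 17, 19, 22, 24, 26, 27, 28, 29, 30, 34, 35, 38

Square k = 1,…,20 (k and 41−k give the same square):
1²=1, 2²=4, 3²=9, 4²=16, 5²=25, 6²=36, 7²≡8, 8²≡23, 9²≡40, 10²≡18, 11²≡39, 12²≡21, 13²≡5, 14²≡32, 15²≡20, 16²≡10, 17²≡2, 18²≡37, 19²≡33, 20²≡31 (mod 41).
The residues are {1, 2, 4, 5, 8, 9, 10, 16, 18, 20, 21, 23, 25, 31, 32, 33, 36, 37, 39, 40}; the non-residues are the remaining 20 nonzero classes.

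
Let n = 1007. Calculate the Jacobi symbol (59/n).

-1

Reciprocity: 59 ≡ 3 and 1007 ≡ 3 (mod 4), so (59/1007) = −(1007/59).
Reduce top mod 59: now compute (4/59).
Pull out 2^2: since 59 ≡ 3 (mod 8), (2/59) = -1, so (2/59)^2 = +1.
Reached (1/59) = 1. Collecting the sign flips along the way, the symbol is -1.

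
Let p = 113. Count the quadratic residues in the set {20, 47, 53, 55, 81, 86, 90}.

2

(20/113) = -1 → non-residue.
(47/113) = -1 → non-residue.
(53/113) = +1 → QR.
(55/113) = -1 → non-residue.
(81/113) = +1 → QR.
(86/113) = -1 → non-residue.
(90/113) = -1 → non-residue.
Total quadratic residues among the 7: 2.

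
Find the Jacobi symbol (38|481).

Pull out 2: since 481 ≡ 1 (mod 8), (2/481) = +1.
Reciprocity: 19 ≡ 3 and 481 ≡ 1 (mod 4), so (19/481) = +(481/19).
Reduce top mod 19: now compute (6/19).
Pull out 2: since 19 ≡ 3 (mod 8), (2/19) = -1.
Reciprocity: 3 ≡ 3 and 19 ≡ 3 (mod 4), so (3/19) = −(19/3).
Reduce top mod 3: now compute (1/3).
Reached (1/3) = 1. Collecting the sign flips along the way, the symbol is +1.

1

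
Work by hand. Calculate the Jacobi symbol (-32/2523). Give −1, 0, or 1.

First reduce: -32 ≡ 2491 (mod 2523).
Reciprocity: 2491 ≡ 3 and 2523 ≡ 3 (mod 4), so (2491/2523) = −(2523/2491).
Reduce top mod 2491: now compute (32/2491).
Pull out 2^5: since 2491 ≡ 3 (mod 8), (2/2491) = -1, so (2/2491)^5 = -1.
Reached (1/2491) = 1. Collecting the sign flips along the way, the symbol is +1.

1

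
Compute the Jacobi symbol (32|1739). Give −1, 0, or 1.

Pull out 2^5: since 1739 ≡ 3 (mod 8), (2/1739) = -1, so (2/1739)^5 = -1.
Reached (1/1739) = 1. Collecting the sign flips along the way, the symbol is -1.

-1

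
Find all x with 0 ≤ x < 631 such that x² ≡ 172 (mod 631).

88, 543

Since 631 ≡ 3 (mod 4), a square root of 172 is 172^((631+1)/4) = 172^158 mod 631.
Repeated squaring: 172^2≡558, 172^4≡281, 172^8≡86, 172^16≡455, 172^32≡57, 172^64≡94, 172^128≡2 (mod 631).
172^158 = 172^(128+16+8+4+2) ≡ 543 (mod 631).
Check: 543² = 294849 ≡ 172 (mod 631). The two roots are 88 and 543.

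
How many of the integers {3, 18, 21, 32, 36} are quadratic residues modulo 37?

3

(3/37) = +1 → QR.
(18/37) = -1 → non-residue.
(21/37) = +1 → QR.
(32/37) = -1 → non-residue.
(36/37) = +1 → QR.
Total quadratic residues among the 5: 3.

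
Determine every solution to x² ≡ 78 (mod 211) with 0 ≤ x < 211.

Since 211 ≡ 3 (mod 4), a square root of 78 is 78^((211+1)/4) = 78^53 mod 211.
Repeated squaring: 78^2≡176, 78^4≡170, 78^8≡204, 78^16≡49, 78^32≡80 (mod 211).
78^53 = 78^(32+16+4+1) ≡ 194 (mod 211).
Check: 194² = 37636 ≡ 78 (mod 211). The two roots are 17 and 194.

17, 194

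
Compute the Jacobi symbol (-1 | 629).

1

First reduce: -1 ≡ 628 (mod 629).
Pull out 2^2: since 629 ≡ 5 (mod 8), (2/629) = -1, so (2/629)^2 = +1.
Reciprocity: 157 ≡ 1 and 629 ≡ 1 (mod 4), so (157/629) = +(629/157).
Reduce top mod 157: now compute (1/157).
Reached (1/157) = 1. Collecting the sign flips along the way, the symbol is +1.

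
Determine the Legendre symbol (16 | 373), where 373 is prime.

Pull out 2^4: since 373 ≡ 5 (mod 8), (2/373) = -1, so (2/373)^4 = +1.
Reached (1/373) = 1. Collecting the sign flips along the way, the symbol is +1.

1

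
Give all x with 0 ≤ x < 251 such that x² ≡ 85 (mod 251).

33, 218

Since 251 ≡ 3 (mod 4), a square root of 85 is 85^((251+1)/4) = 85^63 mod 251.
Repeated squaring: 85^2≡197, 85^4≡155, 85^8≡180, 85^16≡21, 85^32≡190 (mod 251).
85^63 = 85^(32+16+8+4+2+1) ≡ 218 (mod 251).
Check: 218² = 47524 ≡ 85 (mod 251). The two roots are 33 and 218.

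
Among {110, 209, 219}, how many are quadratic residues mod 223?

(110/223) = +1 → QR.
(209/223) = -1 → non-residue.
(219/223) = -1 → non-residue.
Total quadratic residues among the 3: 1.

1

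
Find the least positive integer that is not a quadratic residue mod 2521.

11

(2/2521) = +1, so 2 is a residue.
(3/2521) = +1, so 3 is a residue.
(4/2521) = +1, so 4 is a residue.
(5/2521) = +1, so 5 is a residue.
(6/2521) = +1, so 6 is a residue.
(7/2521) = +1, so 7 is a residue.
(8/2521) = +1, so 8 is a residue.
(9/2521) = +1, so 9 is a residue.
(10/2521) = +1, so 10 is a residue.
(11/2521) = −1, so 11 is the smallest positive non-residue mod 2521.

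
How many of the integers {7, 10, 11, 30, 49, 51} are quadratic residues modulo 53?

4

(7/53) = +1 → QR.
(10/53) = +1 → QR.
(11/53) = +1 → QR.
(30/53) = -1 → non-residue.
(49/53) = +1 → QR.
(51/53) = -1 → non-residue.
Total quadratic residues among the 6: 4.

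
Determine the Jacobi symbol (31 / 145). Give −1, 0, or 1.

Reciprocity: 31 ≡ 3 and 145 ≡ 1 (mod 4), so (31/145) = +(145/31).
Reduce top mod 31: now compute (21/31).
Reciprocity: 21 ≡ 1 and 31 ≡ 3 (mod 4), so (21/31) = +(31/21).
Reduce top mod 21: now compute (10/21).
Pull out 2: since 21 ≡ 5 (mod 8), (2/21) = -1.
Reciprocity: 5 ≡ 1 and 21 ≡ 1 (mod 4), so (5/21) = +(21/5).
Reduce top mod 5: now compute (1/5).
Reached (1/5) = 1. Collecting the sign flips along the way, the symbol is -1.

-1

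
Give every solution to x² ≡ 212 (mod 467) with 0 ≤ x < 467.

59, 408

Since 467 ≡ 3 (mod 4), a square root of 212 is 212^((467+1)/4) = 212^117 mod 467.
Repeated squaring: 212^2≡112, 212^4≡402, 212^8≡22, 212^16≡17, 212^32≡289, 212^64≡395 (mod 467).
212^117 = 212^(64+32+16+4+1) ≡ 59 (mod 467).
Check: 59² = 3481 ≡ 212 (mod 467). The two roots are 59 and 408.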